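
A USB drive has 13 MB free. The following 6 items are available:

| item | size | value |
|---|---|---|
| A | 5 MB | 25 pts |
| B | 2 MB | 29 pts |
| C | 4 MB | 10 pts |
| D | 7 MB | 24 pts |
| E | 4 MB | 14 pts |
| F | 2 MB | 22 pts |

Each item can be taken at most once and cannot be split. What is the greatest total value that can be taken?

This is a 0/1 knapsack; check combinations near the capacity.
- A+B+E+F: size 5+2+4+2=13, value 25+29+14+22=90
- A+B+C+F: size 5+2+4+2=13, value 25+29+10+22=86
- A+B+F: size 5+2+2=9, value 25+29+22=76
Best: 90 pts.

90 pts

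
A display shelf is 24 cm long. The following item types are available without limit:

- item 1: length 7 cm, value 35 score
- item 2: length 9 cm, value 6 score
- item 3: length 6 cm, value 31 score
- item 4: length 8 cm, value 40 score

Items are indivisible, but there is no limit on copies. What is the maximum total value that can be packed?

124 score

Best value-per-unit is item 3 at 31/6, and filling with it alone uses length 4×6=24. No mix of the others beats 4×31 = 124.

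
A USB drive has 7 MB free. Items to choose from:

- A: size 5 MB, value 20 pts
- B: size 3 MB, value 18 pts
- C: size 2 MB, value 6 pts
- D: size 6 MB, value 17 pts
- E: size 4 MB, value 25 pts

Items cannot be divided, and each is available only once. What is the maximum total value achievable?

Check high-value combinations within 7 MB:
- B+E: size 3+4=7, value 18+25=43
- C+E: size 2+4=6, value 6+25=31
- A+C: size 5+2=7, value 20+6=26
- E: size 4, value 25
- B+C: size 3+2=5, value 18+6=24
Best: 43 pts.

43 pts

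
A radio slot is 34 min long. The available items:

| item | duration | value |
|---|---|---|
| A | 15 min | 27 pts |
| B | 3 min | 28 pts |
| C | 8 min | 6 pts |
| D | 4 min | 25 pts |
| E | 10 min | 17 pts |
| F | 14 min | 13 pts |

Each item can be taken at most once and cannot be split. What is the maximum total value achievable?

97 pts

Check high-value combinations within 34 min:
- A+B+D+E: duration 15+3+4+10=32, value 27+28+25+17=97
- A+B+C+D: duration 15+3+8+4=30, value 27+28+6+25=86
- B+D+E+F: duration 3+4+10+14=31, value 28+25+17+13=83
- A+B+D: duration 15+3+4=22, value 27+28+25=80
- B+C+D+E: duration 3+8+4+10=25, value 28+6+25+17=76
Best: 97 pts.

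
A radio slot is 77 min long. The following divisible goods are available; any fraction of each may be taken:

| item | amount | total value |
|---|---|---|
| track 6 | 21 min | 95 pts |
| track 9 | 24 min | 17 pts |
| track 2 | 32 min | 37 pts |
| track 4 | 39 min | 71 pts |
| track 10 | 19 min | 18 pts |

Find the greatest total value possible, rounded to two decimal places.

Take in order of value per unit:
- track 6 (95/21 per unit): all 21 → value 95, running total 95.00
- track 4 (71/39 per unit): all 39 → value 71, running total 166.00
- track 2 (37/32 per unit): 17 of 32 → value 17×37/32 = 19.6563, running total 185.66
Total 185.66.

185.66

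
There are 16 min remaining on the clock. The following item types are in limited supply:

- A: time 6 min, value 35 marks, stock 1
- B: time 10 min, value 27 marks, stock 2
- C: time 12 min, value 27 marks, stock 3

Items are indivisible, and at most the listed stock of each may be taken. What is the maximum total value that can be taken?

Top feasible selections:
- 1×A + 1×B: time 16, value 62
- 1×A: time 6, value 35
Best: 62 marks.

62 marks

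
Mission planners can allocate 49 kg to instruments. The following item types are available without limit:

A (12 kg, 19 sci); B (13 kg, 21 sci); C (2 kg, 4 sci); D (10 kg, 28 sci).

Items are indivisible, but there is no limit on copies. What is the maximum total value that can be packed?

128 sci

Best value-per-unit is D at 28/10; filling with it alone gives 4×28 = 112.
Optimal mix: 4×C + 4×D → mass 48, value 128.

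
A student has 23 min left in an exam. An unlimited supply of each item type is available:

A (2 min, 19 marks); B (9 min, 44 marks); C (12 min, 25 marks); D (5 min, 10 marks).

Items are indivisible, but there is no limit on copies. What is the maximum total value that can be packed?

Best value-per-unit is A at 19/2, and filling with it alone uses time 11×2=22. No mix of the others beats 11×19 = 209.

209 marks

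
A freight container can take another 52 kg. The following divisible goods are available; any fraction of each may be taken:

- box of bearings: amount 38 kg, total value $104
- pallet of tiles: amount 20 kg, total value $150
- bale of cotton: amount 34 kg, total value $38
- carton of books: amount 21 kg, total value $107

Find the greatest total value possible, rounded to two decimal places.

Take in order of value per unit:
- pallet of tiles (150/20 per unit): all 20 → value 150, running total 150.00
- carton of books (107/21 per unit): all 21 → value 107, running total 257.00
- box of bearings (104/38 per unit): 11 of 38 → value 11×104/38 = 30.1053, running total 287.11
Total 287.11.

287.11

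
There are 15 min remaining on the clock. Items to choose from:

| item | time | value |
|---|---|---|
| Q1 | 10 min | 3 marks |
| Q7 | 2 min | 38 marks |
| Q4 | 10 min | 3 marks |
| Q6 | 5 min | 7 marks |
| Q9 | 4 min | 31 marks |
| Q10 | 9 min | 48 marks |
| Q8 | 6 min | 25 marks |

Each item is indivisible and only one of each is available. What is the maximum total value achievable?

117 marks

Check high-value combinations within 15 min:
- Q7+Q9+Q10: time 2+4+9=15, value 38+31+48=117
- Q7+Q9+Q8: time 2+4+6=12, value 38+31+25=94
- Q7+Q10: time 2+9=11, value 38+48=86
- Q9+Q10: time 4+9=13, value 31+48=79
- Q7+Q6+Q9: time 2+5+4=11, value 38+7+31=76
Best: 117 marks.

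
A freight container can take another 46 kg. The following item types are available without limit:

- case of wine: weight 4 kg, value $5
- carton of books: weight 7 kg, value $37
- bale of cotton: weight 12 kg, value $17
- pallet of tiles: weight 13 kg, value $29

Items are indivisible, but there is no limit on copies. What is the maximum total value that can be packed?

Best value-per-unit is carton of books at 37/7; filling with it alone gives 6×37 = 222.
Optimal mix: 1×case of wine + 6×carton of books → weight 46, value 227.

$227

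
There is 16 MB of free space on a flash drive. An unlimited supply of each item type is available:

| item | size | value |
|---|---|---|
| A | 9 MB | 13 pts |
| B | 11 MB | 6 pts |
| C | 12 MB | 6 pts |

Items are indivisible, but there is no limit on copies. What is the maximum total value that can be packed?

Best value-per-unit is A at 13/9, and filling with it alone uses size 1×9=9. No mix of the others beats 1×13 = 13.

13 pts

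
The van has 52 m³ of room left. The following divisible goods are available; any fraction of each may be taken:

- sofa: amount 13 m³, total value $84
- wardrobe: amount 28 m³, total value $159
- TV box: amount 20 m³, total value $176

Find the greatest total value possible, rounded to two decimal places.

367.89

Take in order of value per unit:
- TV box (176/20 per unit): all 20 → value 176, running total 176.00
- sofa (84/13 per unit): all 13 → value 84, running total 260.00
- wardrobe (159/28 per unit): 19 of 28 → value 19×159/28 = 107.8929, running total 367.89
Total 367.89.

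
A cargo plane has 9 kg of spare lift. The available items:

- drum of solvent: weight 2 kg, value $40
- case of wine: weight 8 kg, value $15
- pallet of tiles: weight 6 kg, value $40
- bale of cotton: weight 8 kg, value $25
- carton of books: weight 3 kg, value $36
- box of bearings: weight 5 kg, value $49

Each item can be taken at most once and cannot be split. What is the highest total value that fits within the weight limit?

$89

Check high-value combinations within 9 kg:
- drum of solvent+box of bearings: weight 2+5=7, value 40+49=89
- carton of books+box of bearings: weight 3+5=8, value 36+49=85
- drum of solvent+pallet of tiles: weight 2+6=8, value 40+40=80
- drum of solvent+carton of books: weight 2+3=5, value 40+36=76
Best: $89.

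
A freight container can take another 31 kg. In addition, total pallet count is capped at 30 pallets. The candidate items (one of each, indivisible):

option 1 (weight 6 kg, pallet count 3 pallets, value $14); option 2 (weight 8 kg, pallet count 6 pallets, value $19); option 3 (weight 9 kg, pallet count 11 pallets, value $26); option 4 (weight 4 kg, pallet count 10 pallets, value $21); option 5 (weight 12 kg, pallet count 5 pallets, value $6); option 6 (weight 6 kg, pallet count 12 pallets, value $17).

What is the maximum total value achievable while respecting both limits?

Feasible sets respecting both limits:
- option 1+option 2+option 3+option 4: weight 27, pallet count 30, value 80
- option 1+option 3+option 4+option 5: weight 31, pallet count 29, value 67
- option 2+option 3+option 4: weight 21, pallet count 27, value 66
- option 2+option 3+option 6: weight 23, pallet count 29, value 62
Best: $80.

$80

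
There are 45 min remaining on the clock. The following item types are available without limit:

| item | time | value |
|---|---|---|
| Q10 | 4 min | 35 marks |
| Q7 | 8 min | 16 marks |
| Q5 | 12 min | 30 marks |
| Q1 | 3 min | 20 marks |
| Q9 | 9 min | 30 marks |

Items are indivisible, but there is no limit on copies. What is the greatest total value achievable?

Best value-per-unit is Q10 at 35/4, and filling with it alone uses time 11×4=44. No mix of the others beats 11×35 = 385.

385 marks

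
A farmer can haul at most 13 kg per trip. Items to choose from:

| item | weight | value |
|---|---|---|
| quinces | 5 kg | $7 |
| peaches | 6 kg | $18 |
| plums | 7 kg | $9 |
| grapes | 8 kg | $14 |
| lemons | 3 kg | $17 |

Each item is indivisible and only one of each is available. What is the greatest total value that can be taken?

Check high-value combinations within 13 kg:
- peaches+lemons: weight 6+3=9, value 18+17=35
- grapes+lemons: weight 8+3=11, value 14+17=31
- peaches+plums: weight 6+7=13, value 18+9=27
Best: $35.

$35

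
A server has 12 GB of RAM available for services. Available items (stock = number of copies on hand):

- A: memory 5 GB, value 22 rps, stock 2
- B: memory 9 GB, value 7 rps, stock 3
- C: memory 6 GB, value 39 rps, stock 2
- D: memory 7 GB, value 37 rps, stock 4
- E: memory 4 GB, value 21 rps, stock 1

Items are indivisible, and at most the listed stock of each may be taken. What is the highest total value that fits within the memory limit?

Best selections within memory 12 and stock limits:
- 2×C: memory 12, value 78
- 1×A + 1×C: memory 11, value 61
- 1×C + 1×E: memory 10, value 60
- 1×A + 1×D: memory 12, value 59
Best: 78 rps.

78 rps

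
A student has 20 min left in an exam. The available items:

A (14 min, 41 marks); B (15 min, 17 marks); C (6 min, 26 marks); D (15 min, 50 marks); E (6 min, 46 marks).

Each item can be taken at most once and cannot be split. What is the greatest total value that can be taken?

87 marks

Check high-value combinations within 20 min:
- A+E: time 14+6=20, value 41+46=87
- C+E: time 6+6=12, value 26+46=72
- A+C: time 14+6=20, value 41+26=67
Best: 87 marks.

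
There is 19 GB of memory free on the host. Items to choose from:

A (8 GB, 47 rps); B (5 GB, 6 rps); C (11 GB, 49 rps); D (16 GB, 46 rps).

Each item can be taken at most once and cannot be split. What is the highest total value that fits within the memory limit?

This is a 0/1 knapsack; check combinations near the capacity.
- A+C: memory 8+11=19, value 47+49=96
- B+C: memory 5+11=16, value 6+49=55
- A+B: memory 8+5=13, value 47+6=53
- C: memory 11, value 49
Best: 96 rps.

96 rps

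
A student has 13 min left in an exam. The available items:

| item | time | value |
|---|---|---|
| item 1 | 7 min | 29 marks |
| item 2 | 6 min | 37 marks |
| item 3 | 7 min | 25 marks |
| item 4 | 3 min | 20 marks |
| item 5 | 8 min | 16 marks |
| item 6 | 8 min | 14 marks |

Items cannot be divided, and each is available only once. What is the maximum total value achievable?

66 marks

This is a 0/1 knapsack; check combinations near the capacity.
- item 1+item 2: time 7+6=13, value 29+37=66
- item 2+item 3: time 6+7=13, value 37+25=62
- item 2+item 4: time 6+3=9, value 37+20=57
Best: 66 marks.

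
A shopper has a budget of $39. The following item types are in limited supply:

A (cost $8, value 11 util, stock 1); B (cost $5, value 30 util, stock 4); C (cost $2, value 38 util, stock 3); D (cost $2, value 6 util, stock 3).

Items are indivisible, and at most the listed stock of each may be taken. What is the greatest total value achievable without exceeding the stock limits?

Top feasible selections:
- 1×A + 4×B + 3×C + 2×D: cost 38, value 257
- 4×B + 3×C + 3×D: cost 32, value 252
Best: 257 util.

257 util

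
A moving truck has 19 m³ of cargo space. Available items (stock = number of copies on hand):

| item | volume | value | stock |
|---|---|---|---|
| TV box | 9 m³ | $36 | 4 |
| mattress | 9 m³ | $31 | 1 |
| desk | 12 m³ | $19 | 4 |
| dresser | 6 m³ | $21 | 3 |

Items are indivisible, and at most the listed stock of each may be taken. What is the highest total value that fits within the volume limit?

Best selections within volume 19 and stock limits:
- 2×TV box: volume 18, value 72
- 1×TV box + 1×mattress: volume 18, value 67
Best: $72.

$72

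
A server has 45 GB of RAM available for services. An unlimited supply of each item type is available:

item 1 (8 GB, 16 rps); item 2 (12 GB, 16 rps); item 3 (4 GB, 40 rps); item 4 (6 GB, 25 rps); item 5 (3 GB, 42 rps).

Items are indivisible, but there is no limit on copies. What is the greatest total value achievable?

630 rps

Best value-per-unit is item 5 at 42/3, and filling with it alone uses memory 15×3=45. No mix of the others beats 15×42 = 630.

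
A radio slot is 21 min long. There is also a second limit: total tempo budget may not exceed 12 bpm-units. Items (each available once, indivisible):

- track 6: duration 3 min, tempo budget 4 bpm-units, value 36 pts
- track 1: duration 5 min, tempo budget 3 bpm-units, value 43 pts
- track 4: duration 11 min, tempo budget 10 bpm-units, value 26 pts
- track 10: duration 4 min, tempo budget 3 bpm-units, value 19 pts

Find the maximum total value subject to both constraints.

98 pts

Feasible sets respecting both limits:
- track 6+track 1+track 10: duration 12, tempo budget 10, value 98
- track 6+track 1: duration 8, tempo budget 7, value 79
- track 1+track 10: duration 9, tempo budget 6, value 62
- track 6+track 10: duration 7, tempo budget 7, value 55
Best: 98 pts.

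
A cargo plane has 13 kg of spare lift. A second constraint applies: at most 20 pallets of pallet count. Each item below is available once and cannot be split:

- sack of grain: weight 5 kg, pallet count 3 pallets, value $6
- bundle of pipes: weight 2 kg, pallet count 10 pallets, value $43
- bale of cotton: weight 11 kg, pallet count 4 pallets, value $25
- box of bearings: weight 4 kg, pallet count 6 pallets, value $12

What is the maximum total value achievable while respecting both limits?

Feasible sets respecting both limits:
- bundle of pipes+bale of cotton: weight 13, pallet count 14, value 68
- sack of grain+bundle of pipes+box of bearings: weight 11, pallet count 19, value 61
- bundle of pipes+box of bearings: weight 6, pallet count 16, value 55
- sack of grain+bundle of pipes: weight 7, pallet count 13, value 49
Best: $68.

$68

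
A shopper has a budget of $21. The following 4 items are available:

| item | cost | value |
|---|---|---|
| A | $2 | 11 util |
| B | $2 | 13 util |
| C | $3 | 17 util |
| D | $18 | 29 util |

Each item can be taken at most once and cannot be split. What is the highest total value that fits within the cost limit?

Check high-value combinations within $21:
- C+D: cost 3+18=21, value 17+29=46
- B+D: cost 2+18=20, value 13+29=42
- A+B+C: cost 2+2+3=7, value 11+13+17=41
Best: 46 util.

46 util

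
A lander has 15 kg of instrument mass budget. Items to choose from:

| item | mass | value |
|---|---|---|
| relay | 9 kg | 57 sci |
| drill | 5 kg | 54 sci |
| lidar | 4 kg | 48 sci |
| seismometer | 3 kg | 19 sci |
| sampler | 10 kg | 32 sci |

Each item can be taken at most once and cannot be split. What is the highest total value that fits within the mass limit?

121 sci

Check high-value combinations within 15 kg:
- drill+lidar+seismometer: mass 5+4+3=12, value 54+48+19=121
- relay+drill: mass 9+5=14, value 57+54=111
- relay+lidar: mass 9+4=13, value 57+48=105
Best: 121 sci.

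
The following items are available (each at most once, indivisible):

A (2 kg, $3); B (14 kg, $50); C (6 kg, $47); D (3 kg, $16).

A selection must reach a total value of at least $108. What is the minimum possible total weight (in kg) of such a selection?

23

Subsets with value ≥ 108, sorted by total weight:
- B+C+D: weight 23, value 113
- A+B+C+D: weight 25, value 116
Minimum weight: 23 kg.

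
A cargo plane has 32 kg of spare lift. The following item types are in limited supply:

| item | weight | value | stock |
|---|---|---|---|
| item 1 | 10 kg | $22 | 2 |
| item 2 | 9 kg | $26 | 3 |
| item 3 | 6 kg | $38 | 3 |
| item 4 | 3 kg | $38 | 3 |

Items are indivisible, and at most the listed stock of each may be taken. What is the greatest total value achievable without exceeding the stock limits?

$228

Best selections within weight 32 and stock limits:
- 3×item 3 + 3×item 4: weight 27, value 228
- 1×item 2 + 2×item 3 + 3×item 4: weight 30, value 216
Best: $228.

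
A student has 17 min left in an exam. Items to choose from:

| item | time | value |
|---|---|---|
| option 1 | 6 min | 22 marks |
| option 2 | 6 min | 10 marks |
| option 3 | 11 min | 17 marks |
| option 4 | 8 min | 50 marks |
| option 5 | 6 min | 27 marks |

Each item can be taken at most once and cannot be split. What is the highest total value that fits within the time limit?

Check high-value combinations within 17 min:
- option 4+option 5: time 8+6=14, value 50+27=77
- option 1+option 4: time 6+8=14, value 22+50=72
- option 2+option 4: time 6+8=14, value 10+50=60
- option 4: time 8, value 50
Best: 77 marks.

77 marks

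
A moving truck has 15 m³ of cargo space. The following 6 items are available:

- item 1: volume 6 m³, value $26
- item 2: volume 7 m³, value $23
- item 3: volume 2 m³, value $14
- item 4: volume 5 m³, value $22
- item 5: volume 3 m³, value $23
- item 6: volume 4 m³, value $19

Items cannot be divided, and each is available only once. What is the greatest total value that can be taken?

Check high-value combinations within 15 m³:
- item 1+item 3+item 5+item 6: volume 6+2+3+4=15, value 26+14+23+19=82
- item 3+item 4+item 5+item 6: volume 2+5+3+4=14, value 14+22+23+19=78
- item 1+item 4+item 5: volume 6+5+3=14, value 26+22+23=71
Best: $82.

$82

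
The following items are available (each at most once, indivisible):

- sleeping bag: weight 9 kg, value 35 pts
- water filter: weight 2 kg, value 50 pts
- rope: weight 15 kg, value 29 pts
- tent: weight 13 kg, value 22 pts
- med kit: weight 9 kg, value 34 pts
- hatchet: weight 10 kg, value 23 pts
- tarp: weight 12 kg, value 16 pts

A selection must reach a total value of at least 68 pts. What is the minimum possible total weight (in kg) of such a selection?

11

Subsets with value ≥ 68, sorted by total weight:
- sleeping bag+water filter: weight 11, value 85
- water filter+med kit: weight 11, value 84
Minimum weight: 11 kg.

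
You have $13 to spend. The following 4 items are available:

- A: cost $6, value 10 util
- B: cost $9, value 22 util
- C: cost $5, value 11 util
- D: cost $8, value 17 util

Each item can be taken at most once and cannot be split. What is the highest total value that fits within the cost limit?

Check high-value combinations within $13:
- C+D: cost 5+8=13, value 11+17=28
- B: cost 9, value 22
- A+C: cost 6+5=11, value 10+11=21
- D: cost 8, value 17
- C: cost 5, value 11
Best: 28 util.

28 util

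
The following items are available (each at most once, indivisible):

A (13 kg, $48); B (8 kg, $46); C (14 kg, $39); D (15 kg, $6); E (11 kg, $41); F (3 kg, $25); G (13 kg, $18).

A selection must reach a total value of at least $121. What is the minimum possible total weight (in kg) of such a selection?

32

Subsets with value ≥ 121, sorted by total weight:
- A+B+E: weight 32, value 135
- B+C+E: weight 33, value 126
- A+B+E+F: weight 35, value 160
Minimum weight: 32 kg.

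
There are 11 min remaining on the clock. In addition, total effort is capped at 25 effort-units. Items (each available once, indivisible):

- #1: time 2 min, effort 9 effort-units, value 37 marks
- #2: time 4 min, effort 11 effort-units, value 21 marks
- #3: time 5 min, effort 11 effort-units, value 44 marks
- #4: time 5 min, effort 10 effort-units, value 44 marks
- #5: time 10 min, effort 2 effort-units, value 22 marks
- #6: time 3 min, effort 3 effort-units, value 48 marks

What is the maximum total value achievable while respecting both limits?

Feasible sets respecting both limits:
- #1+#3+#6: time 10, effort 23, value 129
- #1+#4+#6: time 10, effort 22, value 129
- #1+#2+#6: time 9, effort 23, value 106
Best: 129 marks.

129 marks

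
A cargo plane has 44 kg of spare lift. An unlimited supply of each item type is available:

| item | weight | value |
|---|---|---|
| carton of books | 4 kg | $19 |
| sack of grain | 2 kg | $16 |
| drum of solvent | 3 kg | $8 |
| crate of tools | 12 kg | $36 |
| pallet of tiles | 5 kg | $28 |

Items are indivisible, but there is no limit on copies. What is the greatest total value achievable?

$352

Best value-per-unit is sack of grain at 16/2, and filling with it alone uses weight 22×2=44. No mix of the others beats 22×16 = 352.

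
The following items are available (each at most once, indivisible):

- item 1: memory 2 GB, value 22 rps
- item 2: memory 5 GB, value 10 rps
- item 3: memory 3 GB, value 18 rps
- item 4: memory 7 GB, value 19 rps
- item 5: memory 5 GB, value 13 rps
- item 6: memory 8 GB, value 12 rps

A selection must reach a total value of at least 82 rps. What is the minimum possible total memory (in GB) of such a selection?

22

Subsets with value ≥ 82, sorted by total memory:
- item 1+item 2+item 3+item 4+item 5: memory 22, value 82
- item 1+item 3+item 4+item 5+item 6: memory 25, value 84
- item 1+item 2+item 3+item 4+item 5+item 6: memory 30, value 94
Minimum memory: 22 GB.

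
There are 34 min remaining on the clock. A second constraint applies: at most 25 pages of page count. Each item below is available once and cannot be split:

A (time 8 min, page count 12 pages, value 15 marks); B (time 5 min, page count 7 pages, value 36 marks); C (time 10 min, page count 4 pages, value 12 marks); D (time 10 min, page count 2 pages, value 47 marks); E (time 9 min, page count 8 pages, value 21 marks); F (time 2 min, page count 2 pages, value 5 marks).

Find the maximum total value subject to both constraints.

Feasible sets respecting both limits:
- B+C+D+E: time 34, page count 21, value 116
- A+B+C+D: time 33, page count 25, value 110
- B+D+E+F: time 26, page count 19, value 109
Best: 116 marks.

116 marks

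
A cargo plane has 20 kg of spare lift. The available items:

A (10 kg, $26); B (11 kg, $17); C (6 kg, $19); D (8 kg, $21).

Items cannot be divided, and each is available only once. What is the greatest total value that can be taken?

This is a 0/1 knapsack; check combinations near the capacity.
- A+D: weight 10+8=18, value 26+21=47
- A+C: weight 10+6=16, value 26+19=45
- C+D: weight 6+8=14, value 19+21=40
- B+D: weight 11+8=19, value 17+21=38
- B+C: weight 11+6=17, value 17+19=36
Best: $47.

$47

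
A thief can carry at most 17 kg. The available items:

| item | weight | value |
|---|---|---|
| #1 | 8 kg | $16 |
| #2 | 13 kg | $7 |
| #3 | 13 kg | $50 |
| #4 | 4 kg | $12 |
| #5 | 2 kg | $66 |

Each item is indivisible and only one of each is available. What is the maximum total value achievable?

$116

This is a 0/1 knapsack; check combinations near the capacity.
- #3+#5: weight 13+2=15, value 50+66=116
- #1+#4+#5: weight 8+4+2=14, value 16+12+66=94
- #1+#5: weight 8+2=10, value 16+66=82
- #4+#5: weight 4+2=6, value 12+66=78
- #2+#5: weight 13+2=15, value 7+66=73
Best: $116.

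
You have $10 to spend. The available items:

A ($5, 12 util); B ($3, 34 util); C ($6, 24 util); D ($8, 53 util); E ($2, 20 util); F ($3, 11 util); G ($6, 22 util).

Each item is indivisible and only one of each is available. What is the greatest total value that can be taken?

73 util

Check high-value combinations within $10:
- D+E: cost 8+2=10, value 53+20=73
- A+B+E: cost 5+3+2=10, value 12+34+20=66
- B+E+F: cost 3+2+3=8, value 34+20+11=65
- B+C: cost 3+6=9, value 34+24=58
Best: 73 util.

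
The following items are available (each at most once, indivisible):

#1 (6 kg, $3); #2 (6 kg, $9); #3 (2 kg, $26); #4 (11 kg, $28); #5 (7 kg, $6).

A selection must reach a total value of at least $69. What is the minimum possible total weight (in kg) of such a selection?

Subsets with value ≥ 69, sorted by total weight:
- #2+#3+#4+#5: weight 26, value 69
- #1+#2+#3+#4+#5: weight 32, value 72
Minimum weight: 26 kg.

26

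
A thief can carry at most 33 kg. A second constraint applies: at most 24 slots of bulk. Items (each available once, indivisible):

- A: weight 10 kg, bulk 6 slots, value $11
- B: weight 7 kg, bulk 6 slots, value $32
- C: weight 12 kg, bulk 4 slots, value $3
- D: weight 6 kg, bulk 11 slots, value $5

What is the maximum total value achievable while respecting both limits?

Feasible sets respecting both limits:
- A+B+D: weight 23, bulk 23, value 48
- A+B+C: weight 29, bulk 16, value 46
- A+B: weight 17, bulk 12, value 43
- B+C+D: weight 25, bulk 21, value 40
Best: $48.

$48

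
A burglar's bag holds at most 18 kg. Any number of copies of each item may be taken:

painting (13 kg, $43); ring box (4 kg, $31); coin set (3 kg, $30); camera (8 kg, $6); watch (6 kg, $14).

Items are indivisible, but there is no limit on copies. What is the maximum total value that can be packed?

$180

Best value-per-unit is coin set at 30/3, and filling with it alone uses weight 6×3=18. No mix of the others beats 6×30 = 180.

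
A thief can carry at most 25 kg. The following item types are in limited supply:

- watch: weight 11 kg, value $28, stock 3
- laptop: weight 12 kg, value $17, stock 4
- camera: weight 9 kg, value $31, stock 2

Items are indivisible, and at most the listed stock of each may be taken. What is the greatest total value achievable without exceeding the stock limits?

$62

Top feasible selections:
- 2×camera: weight 18, value 62
- 1×watch + 1×camera: weight 20, value 59
- 2×watch: weight 22, value 56
Best: $62.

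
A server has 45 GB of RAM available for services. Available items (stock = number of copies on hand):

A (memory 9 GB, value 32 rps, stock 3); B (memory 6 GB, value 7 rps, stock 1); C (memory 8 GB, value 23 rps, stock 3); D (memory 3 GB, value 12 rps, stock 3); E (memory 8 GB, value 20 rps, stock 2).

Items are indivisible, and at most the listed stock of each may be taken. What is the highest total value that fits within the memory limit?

Best selections within memory 45 and stock limits:
- 3×A + 1×C + 3×D: memory 44, value 155
- 3×A + 3×D + 1×E: memory 44, value 152
Best: 155 rps.

155 rps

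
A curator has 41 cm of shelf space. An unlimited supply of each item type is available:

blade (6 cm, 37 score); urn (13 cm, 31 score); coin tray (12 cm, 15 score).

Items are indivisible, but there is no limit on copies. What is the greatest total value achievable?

222 score

Best value-per-unit is blade at 37/6, and filling with it alone uses length 6×6=36. No mix of the others beats 6×37 = 222.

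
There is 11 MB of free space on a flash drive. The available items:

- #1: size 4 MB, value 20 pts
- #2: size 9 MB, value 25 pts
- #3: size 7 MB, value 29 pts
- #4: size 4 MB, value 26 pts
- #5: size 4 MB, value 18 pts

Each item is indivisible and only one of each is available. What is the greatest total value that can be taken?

Check high-value combinations within 11 MB:
- #3+#4: size 7+4=11, value 29+26=55
- #1+#3: size 4+7=11, value 20+29=49
- #3+#5: size 7+4=11, value 29+18=47
Best: 55 pts.

55 pts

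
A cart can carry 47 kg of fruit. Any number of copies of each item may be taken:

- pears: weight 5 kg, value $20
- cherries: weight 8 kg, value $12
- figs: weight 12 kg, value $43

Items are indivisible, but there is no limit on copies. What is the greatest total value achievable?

$183

Best value-per-unit is pears at 20/5; filling with it alone gives 9×20 = 180.
Optimal mix: 7×pears + 1×figs → weight 47, value 183.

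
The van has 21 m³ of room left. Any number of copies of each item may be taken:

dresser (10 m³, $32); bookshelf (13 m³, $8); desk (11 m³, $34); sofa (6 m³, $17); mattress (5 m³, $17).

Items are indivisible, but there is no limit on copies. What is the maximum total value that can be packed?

$68

Best value-per-unit is mattress at 17/5; filling with it alone gives 4×17 = 68.
Optimal mix: 1×desk + 2×mattress → volume 21, value 68.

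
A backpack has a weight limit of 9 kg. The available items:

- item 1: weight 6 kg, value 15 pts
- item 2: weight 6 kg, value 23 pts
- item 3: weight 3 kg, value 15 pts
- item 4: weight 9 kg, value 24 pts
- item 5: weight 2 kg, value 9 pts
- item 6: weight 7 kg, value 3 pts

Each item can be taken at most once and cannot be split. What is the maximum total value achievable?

38 pts

Check high-value combinations within 9 kg:
- item 2+item 3: weight 6+3=9, value 23+15=38
- item 2+item 5: weight 6+2=8, value 23+9=32
- item 1+item 3: weight 6+3=9, value 15+15=30
Best: 38 pts.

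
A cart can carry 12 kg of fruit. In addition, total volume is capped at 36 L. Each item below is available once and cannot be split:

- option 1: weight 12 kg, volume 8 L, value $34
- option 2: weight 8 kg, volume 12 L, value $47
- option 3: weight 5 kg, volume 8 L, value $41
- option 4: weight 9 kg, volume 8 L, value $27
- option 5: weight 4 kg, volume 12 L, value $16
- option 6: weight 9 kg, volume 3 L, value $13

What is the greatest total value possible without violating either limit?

Feasible sets respecting both limits:
- option 2+option 5: weight 12, volume 24, value 63
- option 3+option 5: weight 9, volume 20, value 57
- option 2: weight 8, volume 12, value 47
Best: $63.

$63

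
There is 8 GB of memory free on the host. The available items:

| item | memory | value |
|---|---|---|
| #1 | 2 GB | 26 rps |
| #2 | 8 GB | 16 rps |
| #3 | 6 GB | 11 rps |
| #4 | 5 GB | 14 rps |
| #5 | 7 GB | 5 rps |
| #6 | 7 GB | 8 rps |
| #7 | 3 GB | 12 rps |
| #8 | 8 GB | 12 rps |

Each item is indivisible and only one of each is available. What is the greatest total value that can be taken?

40 rps

This is a 0/1 knapsack; check combinations near the capacity.
- #1+#4: memory 2+5=7, value 26+14=40
- #1+#7: memory 2+3=5, value 26+12=38
- #1+#3: memory 2+6=8, value 26+11=37
- #1: memory 2, value 26
- #4+#7: memory 5+3=8, value 14+12=26
Best: 40 rps.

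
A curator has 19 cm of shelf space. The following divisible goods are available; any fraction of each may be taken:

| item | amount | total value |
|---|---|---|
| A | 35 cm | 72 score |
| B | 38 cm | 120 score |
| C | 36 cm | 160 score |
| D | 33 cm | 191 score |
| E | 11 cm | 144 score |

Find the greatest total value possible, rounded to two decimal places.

190.30

Take in order of value per unit:
- E (144/11 per unit): all 11 → value 144, running total 144.00
- D (191/33 per unit): 8 of 33 → value 8×191/33 = 46.3030, running total 190.30
Total 190.30.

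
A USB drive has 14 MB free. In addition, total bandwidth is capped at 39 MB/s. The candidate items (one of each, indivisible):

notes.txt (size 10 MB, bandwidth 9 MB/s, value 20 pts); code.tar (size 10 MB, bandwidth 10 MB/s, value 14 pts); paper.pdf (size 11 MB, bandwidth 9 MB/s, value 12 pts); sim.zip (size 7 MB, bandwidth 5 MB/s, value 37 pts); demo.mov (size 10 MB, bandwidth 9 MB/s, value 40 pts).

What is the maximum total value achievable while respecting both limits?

40 pts

Feasible sets respecting both limits:
- demo.mov: size 10, bandwidth 9, value 40
- sim.zip: size 7, bandwidth 5, value 37
- notes.txt: size 10, bandwidth 9, value 20
Best: 40 pts.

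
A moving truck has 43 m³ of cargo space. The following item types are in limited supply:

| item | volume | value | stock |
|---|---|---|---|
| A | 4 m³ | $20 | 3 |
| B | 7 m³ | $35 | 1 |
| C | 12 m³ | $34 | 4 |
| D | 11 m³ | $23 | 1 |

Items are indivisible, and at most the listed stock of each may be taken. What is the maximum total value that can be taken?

Best selections within volume 43 and stock limits:
- 3×A + 1×B + 2×C: volume 43, value 163
- 3×A + 1×B + 1×C + 1×D: volume 42, value 152
- 2×A + 1×B + 2×C: volume 39, value 143
- 1×B + 3×C: volume 43, value 137
Best: $163.

$163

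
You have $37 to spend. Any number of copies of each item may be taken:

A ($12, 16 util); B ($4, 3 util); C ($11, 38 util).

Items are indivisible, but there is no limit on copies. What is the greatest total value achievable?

Best value-per-unit is C at 38/11; filling with it alone gives 3×38 = 114.
Optimal mix: 1×B + 3×C → cost 37, value 117.

117 util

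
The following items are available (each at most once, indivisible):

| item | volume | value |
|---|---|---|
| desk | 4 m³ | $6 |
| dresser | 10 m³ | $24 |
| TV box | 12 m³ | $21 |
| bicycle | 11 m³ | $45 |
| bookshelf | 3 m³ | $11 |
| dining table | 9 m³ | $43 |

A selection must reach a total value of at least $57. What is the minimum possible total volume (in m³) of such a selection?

Subsets with value ≥ 57, sorted by total volume:
- desk+bookshelf+dining table: volume 16, value 60
- desk+bicycle+bookshelf: volume 18, value 62
Minimum volume: 16 m³.

16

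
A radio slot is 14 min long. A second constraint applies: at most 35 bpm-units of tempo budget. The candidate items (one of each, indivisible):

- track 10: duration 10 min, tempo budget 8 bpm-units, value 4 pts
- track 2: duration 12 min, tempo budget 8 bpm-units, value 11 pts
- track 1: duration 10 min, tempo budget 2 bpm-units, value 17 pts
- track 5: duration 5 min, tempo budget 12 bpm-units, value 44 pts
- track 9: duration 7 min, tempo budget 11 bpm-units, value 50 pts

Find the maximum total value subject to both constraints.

Feasible sets respecting both limits:
- track 5+track 9: duration 12, tempo budget 23, value 94
- track 9: duration 7, tempo budget 11, value 50
- track 5: duration 5, tempo budget 12, value 44
Best: 94 pts.

94 pts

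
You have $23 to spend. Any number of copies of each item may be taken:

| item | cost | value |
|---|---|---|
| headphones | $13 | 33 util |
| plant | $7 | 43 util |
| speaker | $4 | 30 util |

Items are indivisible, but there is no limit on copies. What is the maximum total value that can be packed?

Best value-per-unit is speaker at 30/4; filling with it alone gives 5×30 = 150.
Optimal mix: 1×plant + 4×speaker → cost 23, value 163.

163 util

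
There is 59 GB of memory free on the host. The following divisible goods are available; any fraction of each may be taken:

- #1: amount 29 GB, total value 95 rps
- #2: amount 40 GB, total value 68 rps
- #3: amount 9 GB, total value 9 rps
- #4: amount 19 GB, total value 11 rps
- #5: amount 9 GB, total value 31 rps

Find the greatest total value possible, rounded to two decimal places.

161.70

Take in order of value per unit:
- #5 (31/9 per unit): all 9 → value 31, running total 31.00
- #1 (95/29 per unit): all 29 → value 95, running total 126.00
- #2 (68/40 per unit): 21 of 40 → value 21×68/40 = 35.7000, running total 161.70
Total 161.70.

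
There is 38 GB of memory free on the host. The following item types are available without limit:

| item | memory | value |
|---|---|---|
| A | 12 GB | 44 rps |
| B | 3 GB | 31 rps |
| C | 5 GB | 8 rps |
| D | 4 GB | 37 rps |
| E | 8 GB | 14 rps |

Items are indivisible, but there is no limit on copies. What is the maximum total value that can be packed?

384 rps

Best value-per-unit is B at 31/3; filling with it alone gives 12×31 = 372.
Optimal mix: 10×B + 2×D → memory 38, value 384.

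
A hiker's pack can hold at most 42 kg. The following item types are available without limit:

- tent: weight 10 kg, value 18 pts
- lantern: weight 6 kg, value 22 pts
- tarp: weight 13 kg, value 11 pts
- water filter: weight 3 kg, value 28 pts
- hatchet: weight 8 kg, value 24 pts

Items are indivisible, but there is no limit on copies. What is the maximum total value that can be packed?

Best value-per-unit is water filter at 28/3, and filling with it alone uses weight 14×3=42. No mix of the others beats 14×28 = 392.

392 pts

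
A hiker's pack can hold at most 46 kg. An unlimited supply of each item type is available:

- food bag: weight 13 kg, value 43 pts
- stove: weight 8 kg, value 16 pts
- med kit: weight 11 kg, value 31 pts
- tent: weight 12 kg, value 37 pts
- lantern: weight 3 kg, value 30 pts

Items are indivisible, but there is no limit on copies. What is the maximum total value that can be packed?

Best value-per-unit is lantern at 30/3, and filling with it alone uses weight 15×3=45. No mix of the others beats 15×30 = 450.

450 pts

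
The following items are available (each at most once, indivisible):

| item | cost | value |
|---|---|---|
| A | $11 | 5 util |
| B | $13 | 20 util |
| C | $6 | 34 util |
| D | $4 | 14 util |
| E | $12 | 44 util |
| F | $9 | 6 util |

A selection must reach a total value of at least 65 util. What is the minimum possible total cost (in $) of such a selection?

18

Subsets with value ≥ 65, sorted by total cost:
- C+E: cost 18, value 78
- C+D+E: cost 22, value 92
Minimum cost: 18 $.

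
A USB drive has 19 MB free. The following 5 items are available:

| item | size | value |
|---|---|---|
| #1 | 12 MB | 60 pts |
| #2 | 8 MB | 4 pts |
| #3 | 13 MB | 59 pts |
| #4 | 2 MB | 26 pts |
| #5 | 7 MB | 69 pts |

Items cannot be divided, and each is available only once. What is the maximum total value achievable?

129 pts

Check high-value combinations within 19 MB:
- #1+#5: size 12+7=19, value 60+69=129
- #2+#4+#5: size 8+2+7=17, value 4+26+69=99
- #4+#5: size 2+7=9, value 26+69=95
- #1+#4: size 12+2=14, value 60+26=86
- #3+#4: size 13+2=15, value 59+26=85
Best: 129 pts.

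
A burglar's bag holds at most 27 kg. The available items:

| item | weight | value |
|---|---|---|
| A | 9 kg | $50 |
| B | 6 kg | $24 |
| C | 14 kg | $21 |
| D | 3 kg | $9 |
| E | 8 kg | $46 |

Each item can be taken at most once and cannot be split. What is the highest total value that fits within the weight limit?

$129

Check high-value combinations within 27 kg:
- A+B+D+E: weight 9+6+3+8=26, value 50+24+9+46=129
- A+B+E: weight 9+6+8=23, value 50+24+46=120
- A+D+E: weight 9+3+8=20, value 50+9+46=105
- A+E: weight 9+8=17, value 50+46=96
- A+B+D: weight 9+6+3=18, value 50+24+9=83
Best: $129.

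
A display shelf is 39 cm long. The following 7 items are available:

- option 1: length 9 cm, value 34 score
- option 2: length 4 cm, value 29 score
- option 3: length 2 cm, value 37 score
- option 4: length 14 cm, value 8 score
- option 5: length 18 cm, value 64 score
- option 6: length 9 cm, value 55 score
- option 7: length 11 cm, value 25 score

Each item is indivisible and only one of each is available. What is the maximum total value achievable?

This is a 0/1 knapsack; check combinations near the capacity.
- option 1+option 3+option 5+option 6: length 9+2+18+9=38, value 34+37+64+55=190
- option 2+option 3+option 5+option 6: length 4+2+18+9=33, value 29+37+64+55=185
- option 1+option 2+option 3+option 6+option 7: length 9+4+2+9+11=35, value 34+29+37+55+25=180
Best: 190 score.

190 score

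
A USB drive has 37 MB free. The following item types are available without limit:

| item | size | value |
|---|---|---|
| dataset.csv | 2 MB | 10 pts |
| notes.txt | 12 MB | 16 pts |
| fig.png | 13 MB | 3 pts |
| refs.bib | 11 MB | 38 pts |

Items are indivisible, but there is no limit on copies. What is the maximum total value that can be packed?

Best value-per-unit is dataset.csv at 10/2, and filling with it alone uses size 18×2=36. No mix of the others beats 18×10 = 180.

180 pts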